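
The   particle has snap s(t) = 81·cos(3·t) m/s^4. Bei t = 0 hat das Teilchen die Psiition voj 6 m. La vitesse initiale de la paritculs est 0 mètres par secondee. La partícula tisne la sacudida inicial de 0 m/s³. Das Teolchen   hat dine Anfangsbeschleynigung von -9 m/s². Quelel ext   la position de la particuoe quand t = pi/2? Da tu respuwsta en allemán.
Ausgehend von dem Snap s(t) = 81·cos(3·t), nehmen wir 4 Stammfunktionen. Das Integral von dem Snap, mit j(0) = 0, ergibt den Ruck: j(t) = 27·sin(3·t). Durch Integration von dem Ruck und Verwendung der Anfangsbedingung a(0) = -9, erhalten wir a(t) = -9·cos(3·t). Mit ∫a(t)dt und Anwendung von v(0) = 0, finden wir v(t) = -3·sin(3·t). Mit ∫v(t)dt und Anwendung von x(0) = 6, finden wir x(t) = cos(3·t) + 5. Aus der Gleichung für die Position x(t) = cos(3·t) + 5, setzen wir t = pi/2 ein und erhalten x = 5.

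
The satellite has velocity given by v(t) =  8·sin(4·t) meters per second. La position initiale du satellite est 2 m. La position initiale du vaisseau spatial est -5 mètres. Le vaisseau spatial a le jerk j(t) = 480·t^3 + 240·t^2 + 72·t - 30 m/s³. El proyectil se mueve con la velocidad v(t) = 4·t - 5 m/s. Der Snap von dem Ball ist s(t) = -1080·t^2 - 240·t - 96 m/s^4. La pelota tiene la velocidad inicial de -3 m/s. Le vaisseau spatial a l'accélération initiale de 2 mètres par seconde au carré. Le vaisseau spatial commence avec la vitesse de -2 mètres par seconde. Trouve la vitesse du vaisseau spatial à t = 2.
Pour résoudre ceci, nous devons prendre 2 primitives de notre équation du jerk j(t) = 480·t^3 + 240·t^2 + 72·t - 30. En prenant ∫j(t)dt et en appliquant a(0) = 2, nous trouvons a(t) = 120·t^4 + 80·t^3 + 36·t^2 - 30·t + 2. En intégrant l'accélération et en utilisant la condition initiale v(0) = -2, nous obtenons v(t) = 24·t^5 + 20·t^4 + 12·t^3 - 15·t^2 + 2·t - 2. Nous avons la vitesse v(t) = 24·t^5 + 20·t^4 + 12·t^3 - 15·t^2 + 2·t - 2. En substituant t = 2: v(2) = 1126.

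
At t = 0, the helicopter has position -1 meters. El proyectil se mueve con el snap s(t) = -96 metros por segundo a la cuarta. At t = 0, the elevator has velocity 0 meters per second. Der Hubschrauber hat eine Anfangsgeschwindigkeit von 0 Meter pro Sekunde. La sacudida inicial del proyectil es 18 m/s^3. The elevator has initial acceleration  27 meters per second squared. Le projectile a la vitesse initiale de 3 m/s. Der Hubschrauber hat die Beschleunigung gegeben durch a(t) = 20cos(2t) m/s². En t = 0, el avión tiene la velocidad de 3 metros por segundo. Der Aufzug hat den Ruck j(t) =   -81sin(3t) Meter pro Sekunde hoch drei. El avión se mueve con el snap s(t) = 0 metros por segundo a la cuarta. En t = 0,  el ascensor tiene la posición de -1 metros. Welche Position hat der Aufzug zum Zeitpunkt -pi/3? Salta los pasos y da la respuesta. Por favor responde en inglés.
x(-pi/3) = 5.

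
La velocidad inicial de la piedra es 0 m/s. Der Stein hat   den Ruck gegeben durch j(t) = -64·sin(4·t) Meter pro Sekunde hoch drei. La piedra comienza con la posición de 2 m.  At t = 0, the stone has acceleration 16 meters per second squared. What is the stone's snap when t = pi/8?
Starting from jerk j(t) = -64·sin(4·t), we take 1 derivative. Taking d/dt of j(t), we find s(t) = -256·cos(4·t). We have snap s(t) = -256·cos(4·t). Substituting t = pi/8: s(pi/8) = 0.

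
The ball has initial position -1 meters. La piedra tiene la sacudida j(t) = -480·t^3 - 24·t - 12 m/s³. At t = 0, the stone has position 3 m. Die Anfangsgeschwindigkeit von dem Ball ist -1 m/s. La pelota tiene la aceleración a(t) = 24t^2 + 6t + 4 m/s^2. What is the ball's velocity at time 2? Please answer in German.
Ausgehend von der Beschleunigung a(t) = 24·t^2 + 6·t + 4, nehmen wir 1 Integral. Das Integral von der Beschleunigung, mit v(0) = -1, ergibt die Geschwindigkeit: v(t) = 8·t^3 + 3·t^2 + 4·t - 1. Mit v(t) = 8·t^3 + 3·t^2 + 4·t - 1 und Einsetzen von t = 2, finden wir v = 83.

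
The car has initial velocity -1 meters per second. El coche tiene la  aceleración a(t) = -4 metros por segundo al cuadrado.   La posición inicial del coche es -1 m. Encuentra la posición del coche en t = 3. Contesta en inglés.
To find the answer, we compute 2 integrals of a(t) = -4. Taking ∫a(t)dt and applying v(0) = -1, we find v(t) = -4·t - 1. Finding the integral of v(t) and using x(0) = -1: x(t) = -2·t^2 - t - 1. From the given position equation x(t) = -2·t^2 - t - 1, we substitute t = 3 to get x = -22.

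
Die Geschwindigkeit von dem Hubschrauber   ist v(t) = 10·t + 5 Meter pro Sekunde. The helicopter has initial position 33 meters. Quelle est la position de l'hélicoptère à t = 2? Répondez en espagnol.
Para resolver esto, necesitamos tomar 1 antiderivada de nuestra ecuación de la velocidad v(t) = 10·t + 5. Integrando la velocidad y usando la condición inicial x(0) = 33, obtenemos x(t) = 5·t^2 + 5·t + 33. Usando x(t) = 5·t^2 + 5·t + 33 y sustituyendo t = 2, encontramos x = 63.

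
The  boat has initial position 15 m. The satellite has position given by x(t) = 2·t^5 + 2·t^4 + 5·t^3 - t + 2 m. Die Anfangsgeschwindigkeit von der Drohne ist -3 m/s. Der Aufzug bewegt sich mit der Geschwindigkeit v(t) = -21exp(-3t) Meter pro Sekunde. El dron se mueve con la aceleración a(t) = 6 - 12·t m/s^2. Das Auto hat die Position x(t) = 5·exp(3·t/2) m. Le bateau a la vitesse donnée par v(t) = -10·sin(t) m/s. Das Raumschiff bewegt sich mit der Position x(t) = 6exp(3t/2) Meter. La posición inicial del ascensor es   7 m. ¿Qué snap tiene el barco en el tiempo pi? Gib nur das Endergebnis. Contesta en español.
La respuesta es -10.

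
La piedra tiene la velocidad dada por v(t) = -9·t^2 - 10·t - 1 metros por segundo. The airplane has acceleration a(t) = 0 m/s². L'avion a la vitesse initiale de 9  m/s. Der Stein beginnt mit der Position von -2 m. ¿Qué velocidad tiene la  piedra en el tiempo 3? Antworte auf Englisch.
Using v(t) = -9·t^2 - 10·t - 1 and substituting t = 3, we find v = -112.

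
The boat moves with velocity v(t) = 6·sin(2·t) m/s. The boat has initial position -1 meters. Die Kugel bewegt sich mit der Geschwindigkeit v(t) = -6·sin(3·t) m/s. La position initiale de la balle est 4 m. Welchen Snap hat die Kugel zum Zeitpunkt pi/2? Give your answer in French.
Nous devons dériver notre équation de la vitesse v(t) = -6·sin(3·t) 3 fois. La dérivée de la vitesse donne l'accélération: a(t) = -18·cos(3·t). En prenant d/dt de a(t), nous trouvons j(t) = 54·sin(3·t). En prenant d/dt de j(t), nous trouvons s(t) = 162·cos(3·t). En utilisant s(t) = 162·cos(3·t) et en substituant t = pi/2, nous trouvons s = 0.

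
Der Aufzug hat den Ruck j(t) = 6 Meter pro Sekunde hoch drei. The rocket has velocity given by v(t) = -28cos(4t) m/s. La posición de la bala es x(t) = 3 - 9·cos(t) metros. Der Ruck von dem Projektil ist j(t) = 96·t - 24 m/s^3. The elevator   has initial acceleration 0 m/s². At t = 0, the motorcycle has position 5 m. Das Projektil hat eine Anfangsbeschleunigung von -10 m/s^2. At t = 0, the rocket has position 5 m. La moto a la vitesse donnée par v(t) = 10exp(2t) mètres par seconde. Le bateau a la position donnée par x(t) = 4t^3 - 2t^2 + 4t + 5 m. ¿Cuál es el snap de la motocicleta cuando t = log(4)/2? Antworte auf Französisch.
En partant de la vitesse v(t) = 10·exp(2·t), nous prenons 3 dérivées. La dérivée de la vitesse donne l'accélération: a(t) = 20·exp(2·t). En prenant d/dt de a(t), nous trouvons j(t) = 40·exp(2·t). En prenant d/dt de j(t), nous trouvons s(t) = 80·exp(2·t). De l'équation du snap s(t) = 80·exp(2·t), nous substituons t = log(4)/2 pour obtenir s = 320.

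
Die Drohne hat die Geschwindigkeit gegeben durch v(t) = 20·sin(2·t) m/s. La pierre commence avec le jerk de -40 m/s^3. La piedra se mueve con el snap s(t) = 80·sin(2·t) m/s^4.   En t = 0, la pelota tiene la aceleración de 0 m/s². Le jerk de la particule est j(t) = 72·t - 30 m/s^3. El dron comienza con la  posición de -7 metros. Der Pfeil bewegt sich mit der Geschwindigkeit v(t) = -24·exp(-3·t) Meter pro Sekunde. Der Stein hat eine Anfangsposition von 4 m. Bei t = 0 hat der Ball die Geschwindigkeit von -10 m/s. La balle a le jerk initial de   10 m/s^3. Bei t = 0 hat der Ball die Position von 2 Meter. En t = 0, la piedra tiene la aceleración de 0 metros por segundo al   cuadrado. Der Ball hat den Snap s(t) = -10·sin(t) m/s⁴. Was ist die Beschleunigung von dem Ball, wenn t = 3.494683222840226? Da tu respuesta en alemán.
Wir müssen unsere Gleichung für den Snap s(t) = -10·sin(t) 2-mal integrieren. Die Stammfunktion von dem Snap, mit j(0) = 10, ergibt den Ruck: j(t) = 10·cos(t). Mit ∫j(t)dt und Anwendung von a(0) = 0, finden wir a(t) = 10·sin(t). Mit a(t) = 10·sin(t) und Einsetzen von t = 3.494683222840226, finden wir a = -3.45799361641590.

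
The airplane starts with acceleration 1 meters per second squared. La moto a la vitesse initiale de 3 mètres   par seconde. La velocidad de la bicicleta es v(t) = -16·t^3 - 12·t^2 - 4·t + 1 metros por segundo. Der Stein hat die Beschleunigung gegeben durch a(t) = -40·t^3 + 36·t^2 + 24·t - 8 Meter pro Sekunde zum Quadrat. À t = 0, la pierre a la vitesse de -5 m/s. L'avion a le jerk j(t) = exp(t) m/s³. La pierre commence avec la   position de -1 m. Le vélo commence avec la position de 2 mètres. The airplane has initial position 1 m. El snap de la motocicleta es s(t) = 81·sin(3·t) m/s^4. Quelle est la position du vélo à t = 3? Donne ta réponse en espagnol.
Para resolver esto, necesitamos tomar 1 antiderivada de nuestra ecuación de la velocidad v(t) = -16·t^3 - 12·t^2 - 4·t + 1. La antiderivada de la velocidad, con x(0) = 2, da la posición: x(t) = -4·t^4 - 4·t^3 - 2·t^2 + t + 2. De la ecuación de la posición x(t) = -4·t^4 - 4·t^3 - 2·t^2 + t + 2, sustituimos t = 3 para obtener x = -445.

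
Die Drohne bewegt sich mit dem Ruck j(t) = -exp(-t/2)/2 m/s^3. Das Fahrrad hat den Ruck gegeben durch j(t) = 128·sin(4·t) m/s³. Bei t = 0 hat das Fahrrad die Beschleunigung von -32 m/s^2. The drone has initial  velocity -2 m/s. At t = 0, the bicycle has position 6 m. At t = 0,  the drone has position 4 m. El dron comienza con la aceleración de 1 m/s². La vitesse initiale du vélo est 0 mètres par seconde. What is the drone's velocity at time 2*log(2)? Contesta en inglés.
To solve this, we need to take 2 antiderivatives of our jerk equation j(t) = -exp(-t/2)/2. Taking ∫j(t)dt and applying a(0) = 1, we find a(t) = exp(-t/2). Taking ∫a(t)dt and applying v(0) = -2, we find v(t) = -2·exp(-t/2). We have velocity v(t) = -2·exp(-t/2). Substituting t = 2*log(2): v(2*log(2)) = -1.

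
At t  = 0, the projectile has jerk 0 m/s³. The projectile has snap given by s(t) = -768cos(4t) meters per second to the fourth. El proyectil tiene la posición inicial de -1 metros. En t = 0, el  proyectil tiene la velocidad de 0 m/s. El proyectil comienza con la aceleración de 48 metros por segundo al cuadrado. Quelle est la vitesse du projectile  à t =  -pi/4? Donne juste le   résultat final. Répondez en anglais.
v(-pi/4) = 0.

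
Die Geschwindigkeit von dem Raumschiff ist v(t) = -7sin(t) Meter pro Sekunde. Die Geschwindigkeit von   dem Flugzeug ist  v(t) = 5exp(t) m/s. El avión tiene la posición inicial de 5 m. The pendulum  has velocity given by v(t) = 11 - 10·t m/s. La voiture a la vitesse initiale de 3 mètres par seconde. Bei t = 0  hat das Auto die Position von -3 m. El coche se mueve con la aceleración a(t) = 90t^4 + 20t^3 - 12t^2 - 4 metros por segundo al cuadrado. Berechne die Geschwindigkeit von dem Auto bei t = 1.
Um dies zu lösen, müssen wir 1 Integral unserer Gleichung für die Beschleunigung a(t) = 90·t^4 + 20·t^3 - 12·t^2 - 4 finden. Das Integral von der Beschleunigung, mit v(0) = 3, ergibt die Geschwindigkeit: v(t) = 18·t^5 + 5·t^4 - 4·t^3 - 4·t + 3. Mit v(t) = 18·t^5 + 5·t^4 - 4·t^3 - 4·t + 3 und Einsetzen von t = 1, finden wir v = 18.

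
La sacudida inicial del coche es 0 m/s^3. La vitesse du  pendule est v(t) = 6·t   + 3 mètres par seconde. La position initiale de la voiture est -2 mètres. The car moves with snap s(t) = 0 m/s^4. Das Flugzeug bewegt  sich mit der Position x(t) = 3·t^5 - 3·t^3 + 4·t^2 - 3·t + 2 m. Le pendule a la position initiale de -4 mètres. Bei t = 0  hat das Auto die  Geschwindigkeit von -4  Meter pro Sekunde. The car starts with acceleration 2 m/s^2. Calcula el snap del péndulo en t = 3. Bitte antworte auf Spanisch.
Debemos derivar nuestra ecuación de la velocidad v(t) = 6·t + 3 3 veces. Derivando la velocidad, obtenemos la aceleración: a(t) = 6. Tomando d/dt de a(t), encontramos j(t) = 0. La derivada de la sacudida da el snap: s(t) = 0. Tenemos el snap s(t) = 0. Sustituyendo t = 3: s(3) = 0.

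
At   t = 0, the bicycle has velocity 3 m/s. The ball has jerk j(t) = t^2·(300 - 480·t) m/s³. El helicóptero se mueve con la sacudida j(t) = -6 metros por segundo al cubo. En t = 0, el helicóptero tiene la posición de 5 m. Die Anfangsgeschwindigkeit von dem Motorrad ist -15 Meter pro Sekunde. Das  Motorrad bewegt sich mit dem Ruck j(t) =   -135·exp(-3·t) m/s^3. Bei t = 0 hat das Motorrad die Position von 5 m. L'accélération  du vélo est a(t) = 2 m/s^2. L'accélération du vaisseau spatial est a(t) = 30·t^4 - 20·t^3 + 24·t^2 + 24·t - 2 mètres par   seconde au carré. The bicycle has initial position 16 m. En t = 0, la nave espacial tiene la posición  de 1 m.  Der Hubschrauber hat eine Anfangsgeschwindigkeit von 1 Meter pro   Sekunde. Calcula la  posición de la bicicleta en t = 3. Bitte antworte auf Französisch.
Nous devons intégrer notre équation de l'accélération a(t) = 2 2 fois. L'intégrale de l'accélération est la vitesse. En utilisant v(0) = 3, nous obtenons v(t) = 2·t + 3. En intégrant la vitesse et en utilisant la condition initiale x(0) = 16, nous obtenons x(t) = t^2 + 3·t + 16. Nous avons la position x(t) = t^2 + 3·t + 16. En substituant t = 3: x(3) = 34.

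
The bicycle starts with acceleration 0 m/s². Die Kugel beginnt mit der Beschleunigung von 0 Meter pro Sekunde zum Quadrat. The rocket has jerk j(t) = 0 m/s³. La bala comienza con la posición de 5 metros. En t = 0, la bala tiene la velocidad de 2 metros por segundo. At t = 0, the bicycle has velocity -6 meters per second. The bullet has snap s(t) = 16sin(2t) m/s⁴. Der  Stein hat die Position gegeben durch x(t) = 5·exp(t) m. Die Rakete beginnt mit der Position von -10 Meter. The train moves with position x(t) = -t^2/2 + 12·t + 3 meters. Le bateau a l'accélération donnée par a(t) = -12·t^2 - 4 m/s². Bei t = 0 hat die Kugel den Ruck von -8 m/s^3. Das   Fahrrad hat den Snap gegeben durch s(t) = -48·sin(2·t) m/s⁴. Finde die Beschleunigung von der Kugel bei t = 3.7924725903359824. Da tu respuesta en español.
Necesitamos integrar nuestra ecuación del snap s(t) = 16·sin(2·t) 2 veces. Tomando ∫s(t)dt y aplicando j(0) = -8, encontramos j(t) = -8·cos(2·t). La integral de la sacudida es la aceleración. Usando a(0) = 0, obtenemos a(t) = -4·sin(2·t). Tenemos la aceleración a(t) = -4·sin(2·t). Sustituyendo t = 3.7924725903359824: a(3.7924725903359824) = -3.85610982851170.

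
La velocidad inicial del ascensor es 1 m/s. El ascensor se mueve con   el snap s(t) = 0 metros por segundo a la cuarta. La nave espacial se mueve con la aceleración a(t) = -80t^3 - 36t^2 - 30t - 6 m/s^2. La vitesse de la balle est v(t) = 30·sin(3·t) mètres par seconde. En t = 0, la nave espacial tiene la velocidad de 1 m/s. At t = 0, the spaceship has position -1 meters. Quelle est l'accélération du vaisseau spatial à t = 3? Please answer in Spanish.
Usando a(t) = -80·t^3 - 36·t^2 - 30·t - 6 y sustituyendo t = 3, encontramos a = -2580.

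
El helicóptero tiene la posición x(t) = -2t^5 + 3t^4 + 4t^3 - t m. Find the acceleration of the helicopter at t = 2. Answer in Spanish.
Debemos derivar nuestra ecuación de la posición x(t) = -2·t^5 + 3·t^4 + 4·t^3 - t 2 veces. La derivada de la posición da la velocidad: v(t) = -10·t^4 + 12·t^3 + 12·t^2 - 1. Derivando la velocidad, obtenemos la aceleración: a(t) = -40·t^3 + 36·t^2 + 24·t. De la ecuación de la aceleración a(t) = -40·t^3 + 36·t^2 + 24·t, sustituimos t = 2 para obtener a = -128.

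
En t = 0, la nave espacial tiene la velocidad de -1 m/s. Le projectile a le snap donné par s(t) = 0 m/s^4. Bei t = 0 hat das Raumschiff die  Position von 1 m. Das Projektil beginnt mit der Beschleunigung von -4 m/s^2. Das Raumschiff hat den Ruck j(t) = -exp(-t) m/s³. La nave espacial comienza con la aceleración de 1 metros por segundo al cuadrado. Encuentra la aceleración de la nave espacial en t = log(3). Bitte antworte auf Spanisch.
Partiendo de la sacudida j(t) = -exp(-t), tomamos 1 integral. La antiderivada de la sacudida es la aceleración. Usando a(0) = 1, obtenemos a(t) = exp(-t). Tenemos la aceleración a(t) = exp(-t). Sustituyendo t = log(3): a(log(3)) = 1/3.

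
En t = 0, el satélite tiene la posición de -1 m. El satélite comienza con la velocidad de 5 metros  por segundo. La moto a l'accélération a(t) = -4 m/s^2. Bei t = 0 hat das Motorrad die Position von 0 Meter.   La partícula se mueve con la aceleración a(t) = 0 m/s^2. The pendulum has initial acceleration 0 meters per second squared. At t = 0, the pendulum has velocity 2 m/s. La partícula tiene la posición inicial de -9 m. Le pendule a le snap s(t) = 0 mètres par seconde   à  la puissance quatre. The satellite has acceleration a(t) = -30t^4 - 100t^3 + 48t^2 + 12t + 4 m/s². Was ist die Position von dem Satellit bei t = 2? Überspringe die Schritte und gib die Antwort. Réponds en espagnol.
La posición en t = 2 es x = -127.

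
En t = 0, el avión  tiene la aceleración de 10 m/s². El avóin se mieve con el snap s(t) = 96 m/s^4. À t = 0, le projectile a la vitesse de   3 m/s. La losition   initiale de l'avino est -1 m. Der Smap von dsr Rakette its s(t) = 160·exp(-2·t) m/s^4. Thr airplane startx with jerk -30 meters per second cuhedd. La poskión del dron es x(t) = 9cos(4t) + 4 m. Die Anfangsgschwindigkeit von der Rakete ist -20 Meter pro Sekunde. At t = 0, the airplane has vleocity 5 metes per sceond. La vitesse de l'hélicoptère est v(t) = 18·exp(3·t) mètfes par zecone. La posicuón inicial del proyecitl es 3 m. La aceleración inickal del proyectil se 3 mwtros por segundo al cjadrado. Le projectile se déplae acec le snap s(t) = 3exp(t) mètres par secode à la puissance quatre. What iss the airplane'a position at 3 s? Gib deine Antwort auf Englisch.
To solve this, we need to take 4 antiderivatives of our snap equation s(t) = 96. The integral of snap, with j(0) = -30, gives jerk: j(t) = 96·t - 30. Integrating jerk and using the initial condition a(0) = 10, we get a(t) = 48·t^2 - 30·t + 10. Taking ∫a(t)dt and applying v(0) = 5, we find v(t) = 16·t^3 - 15·t^2 + 10·t + 5. Finding the integral of v(t) and using x(0) = -1: x(t) = 4·t^4 - 5·t^3 + 5·t^2 + 5·t - 1. We have position x(t) = 4·t^4 - 5·t^3 + 5·t^2 + 5·t - 1. Substituting t = 3: x(3) = 248.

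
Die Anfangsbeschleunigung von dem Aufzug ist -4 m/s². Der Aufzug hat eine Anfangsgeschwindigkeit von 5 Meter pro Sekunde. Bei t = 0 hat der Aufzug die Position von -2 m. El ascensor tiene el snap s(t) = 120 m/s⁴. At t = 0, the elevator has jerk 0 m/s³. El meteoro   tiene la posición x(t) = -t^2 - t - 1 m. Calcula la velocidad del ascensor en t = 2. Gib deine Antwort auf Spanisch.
Partiendo del snap s(t) = 120, tomamos 3 antiderivadas. La integral del snap, con j(0) = 0, da la sacudida: j(t) = 120·t. La antiderivada de la sacudida es la aceleración. Usando a(0) = -4, obtenemos a(t) = 60·t^2 - 4. Integrando la aceleración y usando la condición inicial v(0) = 5, obtenemos v(t) = 20·t^3 - 4·t + 5. De la ecuación de la velocidad v(t) = 20·t^3 - 4·t + 5, sustituimos t = 2 para obtener v = 157.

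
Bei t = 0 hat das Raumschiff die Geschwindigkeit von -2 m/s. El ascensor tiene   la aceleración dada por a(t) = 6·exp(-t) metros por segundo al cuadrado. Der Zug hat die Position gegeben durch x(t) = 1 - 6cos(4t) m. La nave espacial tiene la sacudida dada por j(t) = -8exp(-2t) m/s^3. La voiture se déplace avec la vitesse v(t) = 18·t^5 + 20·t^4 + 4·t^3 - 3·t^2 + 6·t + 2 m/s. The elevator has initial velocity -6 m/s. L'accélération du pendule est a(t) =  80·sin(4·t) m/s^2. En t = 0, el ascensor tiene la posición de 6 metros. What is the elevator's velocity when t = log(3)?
To solve this, we need to take 1 antiderivative of our acceleration equation a(t) = 6·exp(-t). The antiderivative of acceleration, with v(0) = -6, gives velocity: v(t) = -6·exp(-t). From the given velocity equation v(t) = -6·exp(-t), we substitute t = log(3) to get v = -2.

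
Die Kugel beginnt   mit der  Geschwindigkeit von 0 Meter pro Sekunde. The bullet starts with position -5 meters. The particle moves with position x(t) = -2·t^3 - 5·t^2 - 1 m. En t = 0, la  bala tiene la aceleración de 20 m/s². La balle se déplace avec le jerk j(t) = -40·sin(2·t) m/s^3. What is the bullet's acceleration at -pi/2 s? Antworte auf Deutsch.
Um dies zu lösen, müssen wir 1 Stammfunktion unserer Gleichung für den Ruck j(t) = -40·sin(2·t) finden. Das Integral von dem Ruck ist die Beschleunigung. Mit a(0) = 20 erhalten wir a(t) = 20·cos(2·t). Wir haben die Beschleunigung a(t) = 20·cos(2·t). Durch Einsetzen von t = -pi/2: a(-pi/2) = -20.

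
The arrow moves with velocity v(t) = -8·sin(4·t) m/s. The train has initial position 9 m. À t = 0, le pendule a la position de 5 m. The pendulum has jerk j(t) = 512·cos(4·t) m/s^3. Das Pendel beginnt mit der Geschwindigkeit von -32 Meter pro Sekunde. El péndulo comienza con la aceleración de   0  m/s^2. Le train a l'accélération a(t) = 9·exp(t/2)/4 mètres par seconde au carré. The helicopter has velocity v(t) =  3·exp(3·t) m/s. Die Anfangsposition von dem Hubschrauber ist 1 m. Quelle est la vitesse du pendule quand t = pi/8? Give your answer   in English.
To find the answer, we compute 2 integrals of j(t) = 512·cos(4·t). Finding the integral of j(t) and using a(0) = 0: a(t) = 128·sin(4·t). Finding the antiderivative of a(t) and using v(0) = -32: v(t) = -32·cos(4·t). From the given velocity equation v(t) = -32·cos(4·t), we substitute t = pi/8 to get v = 0.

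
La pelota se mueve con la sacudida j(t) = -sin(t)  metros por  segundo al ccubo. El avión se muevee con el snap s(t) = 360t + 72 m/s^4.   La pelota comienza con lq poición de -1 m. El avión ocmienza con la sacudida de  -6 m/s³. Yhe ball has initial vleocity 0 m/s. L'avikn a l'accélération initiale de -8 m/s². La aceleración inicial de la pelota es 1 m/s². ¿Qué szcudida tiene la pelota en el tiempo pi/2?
De la ecuación de la sacudida j(t) = -sin(t), sustituimos t = pi/2 para obtener j = -1.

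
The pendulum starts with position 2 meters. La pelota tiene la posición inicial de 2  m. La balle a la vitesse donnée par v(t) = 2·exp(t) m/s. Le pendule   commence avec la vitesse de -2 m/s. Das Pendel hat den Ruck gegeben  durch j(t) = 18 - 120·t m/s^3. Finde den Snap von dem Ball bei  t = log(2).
Wir müssen unsere Gleichung für die Geschwindigkeit v(t) = 2·exp(t) 3-mal ableiten. Mit d/dt von v(t) finden wir a(t) = 2·exp(t). Mit d/dt von a(t) finden wir j(t) = 2·exp(t). Die Ableitung von dem Ruck ergibt den Snap: s(t) = 2·exp(t). Aus der Gleichung für den Snap s(t) = 2·exp(t), setzen wir t = log(2) ein und erhalten s = 4.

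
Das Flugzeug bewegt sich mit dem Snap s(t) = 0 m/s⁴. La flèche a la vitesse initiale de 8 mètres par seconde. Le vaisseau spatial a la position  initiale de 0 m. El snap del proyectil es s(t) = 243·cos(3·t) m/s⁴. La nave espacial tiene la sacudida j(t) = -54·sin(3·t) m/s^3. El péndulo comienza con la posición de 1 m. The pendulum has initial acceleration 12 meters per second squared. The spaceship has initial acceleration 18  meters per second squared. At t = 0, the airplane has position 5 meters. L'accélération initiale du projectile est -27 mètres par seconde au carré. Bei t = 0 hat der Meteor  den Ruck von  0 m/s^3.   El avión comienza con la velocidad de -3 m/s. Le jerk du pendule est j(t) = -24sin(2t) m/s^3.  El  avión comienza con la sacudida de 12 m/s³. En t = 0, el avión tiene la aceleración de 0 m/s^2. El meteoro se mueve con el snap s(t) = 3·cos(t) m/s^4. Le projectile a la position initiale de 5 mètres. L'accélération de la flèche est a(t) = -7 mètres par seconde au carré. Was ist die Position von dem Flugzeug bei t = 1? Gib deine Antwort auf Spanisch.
Para resolver esto, necesitamos tomar 4 integrales de nuestra ecuación del snap s(t) = 0. Integrando el snap y usando la condición inicial j(0) = 12, obtenemos j(t) = 12. La integral de la sacudida es la aceleración. Usando a(0) = 0, obtenemos a(t) = 12·t. Integrando la aceleración y usando la condición inicial v(0) = -3, obtenemos v(t) = 6·t^2 - 3. La integral de la velocidad, con x(0) = 5, da la posición: x(t) = 2·t^3 - 3·t + 5. De la ecuación de la posición x(t) = 2·t^3 - 3·t + 5, sustituimos t = 1 para obtener x = 4.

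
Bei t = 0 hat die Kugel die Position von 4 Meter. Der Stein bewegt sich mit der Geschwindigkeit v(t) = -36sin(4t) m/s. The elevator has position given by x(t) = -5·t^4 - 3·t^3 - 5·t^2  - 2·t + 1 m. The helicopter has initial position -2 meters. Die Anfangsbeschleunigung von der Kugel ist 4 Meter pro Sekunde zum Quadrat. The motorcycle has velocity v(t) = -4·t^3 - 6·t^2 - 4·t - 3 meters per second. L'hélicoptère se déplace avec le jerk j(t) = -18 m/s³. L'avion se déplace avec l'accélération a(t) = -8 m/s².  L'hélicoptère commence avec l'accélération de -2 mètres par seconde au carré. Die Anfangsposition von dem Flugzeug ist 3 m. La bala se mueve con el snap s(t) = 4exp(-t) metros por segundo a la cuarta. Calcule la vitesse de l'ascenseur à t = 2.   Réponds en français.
Nous devons dériver notre équation de la position x(t) = -5·t^4 - 3·t^3 - 5·t^2 - 2·t + 1 1 fois. La dérivée de la position donne la vitesse: v(t) = -20·t^3 - 9·t^2 - 10·t - 2. En utilisant v(t) = -20·t^3 - 9·t^2 - 10·t - 2 et en substituant t = 2, nous trouvons v = -218.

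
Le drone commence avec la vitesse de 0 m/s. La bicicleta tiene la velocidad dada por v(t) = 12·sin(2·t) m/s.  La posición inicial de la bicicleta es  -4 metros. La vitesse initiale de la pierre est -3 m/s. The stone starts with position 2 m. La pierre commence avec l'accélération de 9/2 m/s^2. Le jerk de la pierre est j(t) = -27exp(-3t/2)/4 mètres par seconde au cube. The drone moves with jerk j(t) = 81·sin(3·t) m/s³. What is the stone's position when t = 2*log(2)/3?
To find the answer, we compute 3 antiderivatives of j(t) = -27·exp(-3·t/2)/4. Integrating jerk and using the initial condition a(0) = 9/2, we get a(t) = 9·exp(-3·t/2)/2. The integral of acceleration, with v(0) = -3, gives velocity: v(t) = -3·exp(-3·t/2). Finding the antiderivative of v(t) and using x(0) = 2: x(t) = 2·exp(-3·t/2). Using x(t) = 2·exp(-3·t/2) and substituting t = 2*log(2)/3, we find x = 1.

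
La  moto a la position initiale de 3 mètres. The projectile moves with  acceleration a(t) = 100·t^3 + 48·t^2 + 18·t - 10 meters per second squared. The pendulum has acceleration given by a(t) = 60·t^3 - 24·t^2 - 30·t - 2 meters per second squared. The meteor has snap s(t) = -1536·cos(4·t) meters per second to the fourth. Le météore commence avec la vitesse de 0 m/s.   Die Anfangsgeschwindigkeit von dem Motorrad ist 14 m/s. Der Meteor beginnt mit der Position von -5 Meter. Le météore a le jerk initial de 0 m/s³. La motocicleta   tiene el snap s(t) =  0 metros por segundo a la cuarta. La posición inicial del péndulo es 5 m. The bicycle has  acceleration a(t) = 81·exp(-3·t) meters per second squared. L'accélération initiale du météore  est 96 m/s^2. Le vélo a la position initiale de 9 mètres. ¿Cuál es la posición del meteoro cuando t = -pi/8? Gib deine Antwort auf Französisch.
Nous devons trouver la primitive de notre équation du snap s(t) = -1536·cos(4·t) 4 fois. L'intégrale du snap est le jerk. En utilisant j(0) = 0, nous obtenons j(t) = -384·sin(4·t). En intégrant le jerk et en utilisant la condition initiale a(0) = 96, nous obtenons a(t) = 96·cos(4·t). La primitive de l'accélération est la vitesse. En utilisant v(0) = 0, nous obtenons v(t) = 24·sin(4·t). En intégrant la vitesse et en utilisant la condition initiale x(0) = -5, nous obtenons x(t) = 1 - 6·cos(4·t). En utilisant x(t) = 1 - 6·cos(4·t) et en substituant t = -pi/8, nous trouvons x = 1.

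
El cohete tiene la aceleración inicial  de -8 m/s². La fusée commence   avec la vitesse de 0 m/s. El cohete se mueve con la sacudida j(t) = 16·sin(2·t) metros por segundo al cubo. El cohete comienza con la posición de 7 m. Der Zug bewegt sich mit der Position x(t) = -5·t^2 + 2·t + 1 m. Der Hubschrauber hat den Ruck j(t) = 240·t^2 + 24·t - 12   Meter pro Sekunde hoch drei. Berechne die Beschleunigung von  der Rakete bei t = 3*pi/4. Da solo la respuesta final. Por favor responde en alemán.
Die Beschleunigung bei t = 3*pi/4 ist a = 0.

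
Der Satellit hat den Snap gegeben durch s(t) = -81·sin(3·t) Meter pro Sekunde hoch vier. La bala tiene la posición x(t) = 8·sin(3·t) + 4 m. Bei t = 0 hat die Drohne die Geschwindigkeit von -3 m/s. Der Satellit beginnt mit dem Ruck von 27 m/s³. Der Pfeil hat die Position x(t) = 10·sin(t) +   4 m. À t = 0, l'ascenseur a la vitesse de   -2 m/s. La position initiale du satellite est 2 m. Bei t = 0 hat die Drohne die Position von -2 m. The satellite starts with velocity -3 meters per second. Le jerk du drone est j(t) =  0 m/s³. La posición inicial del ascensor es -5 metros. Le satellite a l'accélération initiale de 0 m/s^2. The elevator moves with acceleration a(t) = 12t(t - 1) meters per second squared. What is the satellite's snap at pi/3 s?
Using s(t) = -81·sin(3·t) and substituting t = pi/3, we find s = 0.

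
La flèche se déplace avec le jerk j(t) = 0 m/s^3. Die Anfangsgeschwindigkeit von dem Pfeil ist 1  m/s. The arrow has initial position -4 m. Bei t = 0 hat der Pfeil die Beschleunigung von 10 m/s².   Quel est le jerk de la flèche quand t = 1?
Nous avons le jerk j(t) = 0. En substituant t = 1: j(1) = 0.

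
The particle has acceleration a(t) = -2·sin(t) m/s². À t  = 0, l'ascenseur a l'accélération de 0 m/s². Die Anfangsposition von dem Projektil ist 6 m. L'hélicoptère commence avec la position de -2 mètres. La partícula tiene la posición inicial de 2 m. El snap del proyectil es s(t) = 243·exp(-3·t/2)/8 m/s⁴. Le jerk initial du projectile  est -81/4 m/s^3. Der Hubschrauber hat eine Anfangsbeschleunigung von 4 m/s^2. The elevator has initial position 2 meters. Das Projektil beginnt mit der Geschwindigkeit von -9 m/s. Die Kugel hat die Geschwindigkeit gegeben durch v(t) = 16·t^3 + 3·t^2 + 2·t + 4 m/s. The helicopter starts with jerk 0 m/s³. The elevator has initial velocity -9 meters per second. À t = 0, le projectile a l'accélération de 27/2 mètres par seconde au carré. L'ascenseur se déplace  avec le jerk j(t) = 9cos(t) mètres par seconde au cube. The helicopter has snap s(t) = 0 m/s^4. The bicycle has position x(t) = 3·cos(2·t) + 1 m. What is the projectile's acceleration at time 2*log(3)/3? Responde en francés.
Pour résoudre ceci, nous devons prendre 2 intégrales de notre équation du snap s(t) = 243·exp(-3·t/2)/8. L'intégrale du snap, avec j(0) = -81/4, donne le jerk: j(t) = -81·exp(-3·t/2)/4. En intégrant le jerk et en utilisant la condition initiale a(0) = 27/2, nous obtenons a(t) = 27·exp(-3·t/2)/2. En utilisant a(t) = 27·exp(-3·t/2)/2 et en substituant t = 2*log(3)/3, nous trouvons a = 9/2.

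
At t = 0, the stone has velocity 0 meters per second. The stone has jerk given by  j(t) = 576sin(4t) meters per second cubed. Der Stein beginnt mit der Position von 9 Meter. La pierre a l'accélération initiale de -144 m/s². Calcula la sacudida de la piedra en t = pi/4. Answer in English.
We have jerk j(t) = 576·sin(4·t). Substituting t = pi/4: j(pi/4) = 0.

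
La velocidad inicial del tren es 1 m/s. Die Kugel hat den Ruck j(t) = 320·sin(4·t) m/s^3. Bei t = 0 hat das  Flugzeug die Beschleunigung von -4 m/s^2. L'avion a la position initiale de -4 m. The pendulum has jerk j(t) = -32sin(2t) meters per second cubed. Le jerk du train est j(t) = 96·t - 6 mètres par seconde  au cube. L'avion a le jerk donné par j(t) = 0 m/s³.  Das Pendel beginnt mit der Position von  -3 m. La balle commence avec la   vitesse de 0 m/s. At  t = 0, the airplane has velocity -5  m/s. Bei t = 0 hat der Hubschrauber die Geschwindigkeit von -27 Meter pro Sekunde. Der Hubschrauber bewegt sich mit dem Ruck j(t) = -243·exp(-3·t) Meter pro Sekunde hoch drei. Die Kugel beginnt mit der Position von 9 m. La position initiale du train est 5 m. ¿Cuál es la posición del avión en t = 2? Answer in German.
Ausgehend von dem Ruck j(t) = 0, nehmen wir 3 Integrale. Das Integral von dem Ruck ist die Beschleunigung. Mit a(0) = -4 erhalten wir a(t) = -4. Mit ∫a(t)dt und Anwendung von v(0) = -5, finden wir v(t) = -4·t - 5. Mit ∫v(t)dt und Anwendung von x(0) = -4, finden wir x(t) = -2·t^2 - 5·t - 4. Mit x(t) = -2·t^2 - 5·t - 4 und Einsetzen von t = 2, finden wir x = -22.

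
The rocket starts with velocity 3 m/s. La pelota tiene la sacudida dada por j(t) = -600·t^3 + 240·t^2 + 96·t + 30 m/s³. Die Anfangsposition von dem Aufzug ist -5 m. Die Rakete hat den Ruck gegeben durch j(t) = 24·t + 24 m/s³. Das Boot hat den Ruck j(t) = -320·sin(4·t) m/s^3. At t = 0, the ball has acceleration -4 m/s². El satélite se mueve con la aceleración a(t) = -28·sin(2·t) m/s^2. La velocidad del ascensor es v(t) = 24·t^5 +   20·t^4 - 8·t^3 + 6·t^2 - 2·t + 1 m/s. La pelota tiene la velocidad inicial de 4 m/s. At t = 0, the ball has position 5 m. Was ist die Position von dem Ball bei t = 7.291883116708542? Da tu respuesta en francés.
Nous devons trouver la primitive de notre équation du jerk j(t) = -600·t^3 + 240·t^2 + 96·t + 30 3 fois. En intégrant le jerk et en utilisant la condition initiale a(0) = -4, nous obtenons a(t) = -150·t^4 + 80·t^3 + 48·t^2 + 30·t - 4. La primitive de l'accélération est la vitesse. En utilisant v(0) = 4, nous obtenons v(t) = -30·t^5 + 20·t^4 + 16·t^3 + 15·t^2 - 4·t + 4. En prenant ∫v(t)dt et en appliquant x(0) = 5, nous trouvons x(t) = -5·t^6 + 4·t^5 + 4·t^4 + 5·t^3 - 2·t^2 + 4·t + 5. En utilisant x(t) = -5·t^6 + 4·t^5 + 4·t^4 + 5·t^3 - 2·t^2 + 4·t + 5 et en substituant t = 7.291883116708542, nous trouvons x = -655998.914318173.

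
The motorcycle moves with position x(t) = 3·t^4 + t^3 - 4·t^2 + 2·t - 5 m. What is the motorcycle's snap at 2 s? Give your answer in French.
En partant de la position x(t) = 3·t^4 + t^3 - 4·t^2 + 2·t - 5, nous prenons 4 dérivées. En dérivant la position, nous obtenons la vitesse: v(t) = 12·t^3 + 3·t^2 - 8·t + 2. La dérivée de la vitesse donne l'accélération: a(t) = 36·t^2 + 6·t - 8. La dérivée de l'accélération donne le jerk: j(t) = 72·t + 6. En prenant d/dt de j(t), nous trouvons s(t) = 72. En utilisant s(t) = 72 et en substituant t = 2, nous trouvons s = 72.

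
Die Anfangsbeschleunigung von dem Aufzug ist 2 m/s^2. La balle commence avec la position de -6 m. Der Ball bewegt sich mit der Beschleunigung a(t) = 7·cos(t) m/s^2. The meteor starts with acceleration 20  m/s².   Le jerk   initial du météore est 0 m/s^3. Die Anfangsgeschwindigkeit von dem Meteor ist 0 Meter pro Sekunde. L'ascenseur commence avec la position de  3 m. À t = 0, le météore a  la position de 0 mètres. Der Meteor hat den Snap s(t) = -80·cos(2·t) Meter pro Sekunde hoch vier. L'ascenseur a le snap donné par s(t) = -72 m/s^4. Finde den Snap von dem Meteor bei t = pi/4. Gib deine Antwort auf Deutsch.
Mit s(t) = -80·cos(2·t) und Einsetzen von t = pi/4, finden wir s = 0.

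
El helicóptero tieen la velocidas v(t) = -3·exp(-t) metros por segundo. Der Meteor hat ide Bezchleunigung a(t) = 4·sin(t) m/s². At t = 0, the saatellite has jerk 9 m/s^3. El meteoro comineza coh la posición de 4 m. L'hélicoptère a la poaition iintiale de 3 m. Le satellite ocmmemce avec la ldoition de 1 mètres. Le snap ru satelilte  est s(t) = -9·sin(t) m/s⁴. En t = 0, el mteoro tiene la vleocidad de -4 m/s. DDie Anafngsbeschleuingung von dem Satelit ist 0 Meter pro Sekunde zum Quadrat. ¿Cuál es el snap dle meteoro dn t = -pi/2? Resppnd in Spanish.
Debemos derivar nuestra ecuación de la aceleración a(t) = 4·sin(t) 2 veces. La derivada de la aceleración da la sacudida: j(t) = 4·cos(t). Derivando la sacudida, obtenemos el snap: s(t) = -4·sin(t). De la ecuación del snap s(t) = -4·sin(t), sustituimos t = -pi/2 para obtener s = 4.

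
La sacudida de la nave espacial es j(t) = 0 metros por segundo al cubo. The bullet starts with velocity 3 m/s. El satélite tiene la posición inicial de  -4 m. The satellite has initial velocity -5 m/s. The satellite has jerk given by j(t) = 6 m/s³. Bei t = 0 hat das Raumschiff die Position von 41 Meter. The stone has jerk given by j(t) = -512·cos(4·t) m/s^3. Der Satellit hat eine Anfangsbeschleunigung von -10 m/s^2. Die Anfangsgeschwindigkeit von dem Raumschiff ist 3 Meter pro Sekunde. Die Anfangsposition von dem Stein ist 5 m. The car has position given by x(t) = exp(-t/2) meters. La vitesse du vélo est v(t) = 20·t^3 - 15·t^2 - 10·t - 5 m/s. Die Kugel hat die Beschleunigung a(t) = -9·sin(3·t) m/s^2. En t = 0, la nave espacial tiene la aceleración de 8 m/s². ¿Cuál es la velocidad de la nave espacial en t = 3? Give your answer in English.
To solve this, we need to take 2 antiderivatives of our jerk equation j(t) = 0. The integral of jerk is acceleration. Using a(0) = 8, we get a(t) = 8. The integral of acceleration is velocity. Using v(0) = 3, we get v(t) = 8·t + 3. Using v(t) = 8·t + 3 and substituting t = 3, we find v = 27.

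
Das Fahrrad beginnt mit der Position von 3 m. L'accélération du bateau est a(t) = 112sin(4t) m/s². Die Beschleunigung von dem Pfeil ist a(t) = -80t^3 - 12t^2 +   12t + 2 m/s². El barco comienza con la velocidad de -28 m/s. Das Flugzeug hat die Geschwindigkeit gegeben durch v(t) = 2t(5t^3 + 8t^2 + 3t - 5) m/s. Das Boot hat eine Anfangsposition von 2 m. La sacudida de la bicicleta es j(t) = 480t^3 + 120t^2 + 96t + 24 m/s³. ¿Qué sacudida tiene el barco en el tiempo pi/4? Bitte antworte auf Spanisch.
Debemos derivar nuestra ecuación de la aceleración a(t) = 112·sin(4·t) 1 vez. La derivada de la aceleración da la sacudida: j(t) = 448·cos(4·t). De la ecuación de la sacudida j(t) = 448·cos(4·t), sustituimos t = pi/4 para obtener j = -448.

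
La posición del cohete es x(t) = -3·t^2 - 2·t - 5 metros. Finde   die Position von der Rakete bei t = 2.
Aus der Gleichung für die Position x(t) = -3·t^2 - 2·t - 5, setzen wir t = 2 ein und erhalten x = -21.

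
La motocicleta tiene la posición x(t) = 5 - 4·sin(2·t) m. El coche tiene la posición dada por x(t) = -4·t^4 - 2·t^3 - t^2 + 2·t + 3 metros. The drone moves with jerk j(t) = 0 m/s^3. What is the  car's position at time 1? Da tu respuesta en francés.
De l'équation de la position x(t) = -4·t^4 - 2·t^3 - t^2 + 2·t + 3, nous substituons t = 1 pour obtenir x = -2.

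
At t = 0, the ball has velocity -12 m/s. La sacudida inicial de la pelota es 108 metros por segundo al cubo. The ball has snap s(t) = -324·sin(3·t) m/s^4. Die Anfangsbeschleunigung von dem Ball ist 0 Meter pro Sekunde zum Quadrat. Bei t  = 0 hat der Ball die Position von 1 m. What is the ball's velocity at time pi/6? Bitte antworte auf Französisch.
Nous devons intégrer notre équation du snap s(t) = -324·sin(3·t) 3 fois. En prenant ∫s(t)dt et en appliquant j(0) = 108, nous trouvons j(t) = 108·cos(3·t). En prenant ∫j(t)dt et en appliquant a(0) = 0, nous trouvons a(t) = 36·sin(3·t). La primitive de l'accélération, avec v(0) = -12, donne la vitesse: v(t) = -12·cos(3·t). En utilisant v(t) = -12·cos(3·t) et en substituant t = pi/6, nous trouvons v = 0.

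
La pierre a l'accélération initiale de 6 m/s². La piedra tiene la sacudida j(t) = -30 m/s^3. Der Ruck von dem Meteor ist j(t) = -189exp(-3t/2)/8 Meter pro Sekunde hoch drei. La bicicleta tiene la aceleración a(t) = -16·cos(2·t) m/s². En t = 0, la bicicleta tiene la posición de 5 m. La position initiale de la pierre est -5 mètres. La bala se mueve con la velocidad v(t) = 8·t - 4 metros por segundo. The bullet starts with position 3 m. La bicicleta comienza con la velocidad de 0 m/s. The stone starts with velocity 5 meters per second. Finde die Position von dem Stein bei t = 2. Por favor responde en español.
Necesitamos integrar nuestra ecuación de la sacudida j(t) = -30 3 veces. Tomando ∫j(t)dt y aplicando a(0) = 6, encontramos a(t) = 6 - 30·t. La integral de la aceleración es la velocidad. Usando v(0) = 5, obtenemos v(t) = -15·t^2 + 6·t + 5. Integrando la velocidad y usando la condición inicial x(0) = -5, obtenemos x(t) = -5·t^3 + 3·t^2 + 5·t - 5. De la ecuación de la posición x(t) = -5·t^3 + 3·t^2 + 5·t - 5, sustituimos t = 2 para obtener x = -23.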